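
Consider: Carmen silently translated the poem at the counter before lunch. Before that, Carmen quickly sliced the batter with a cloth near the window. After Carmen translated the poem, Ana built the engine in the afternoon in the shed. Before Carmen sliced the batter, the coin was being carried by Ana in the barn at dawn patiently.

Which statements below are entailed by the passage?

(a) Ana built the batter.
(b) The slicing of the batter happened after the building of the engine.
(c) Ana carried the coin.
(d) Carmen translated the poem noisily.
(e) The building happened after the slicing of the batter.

(a) Not entailed — Ana built the engine, not the batter; the batter belongs to the slicing event.
(b) Not entailed — the narrative places the slicing before the building, not after.
(c) Entailed — 'carry' is an activity; 'was carrying' entails that some carrying happened, so 'carried' holds.
(d) Not entailed — 'noisily' adds a manner not in (and inconsistent with) the original.
(e) Entailed — the narrative places the slicing before the building.

(c), (e)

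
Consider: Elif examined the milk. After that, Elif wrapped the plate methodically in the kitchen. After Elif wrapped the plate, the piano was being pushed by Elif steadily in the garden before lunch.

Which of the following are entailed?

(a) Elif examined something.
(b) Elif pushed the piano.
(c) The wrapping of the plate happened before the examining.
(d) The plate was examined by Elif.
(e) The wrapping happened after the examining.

(a) Entailed — generalizing the patient leaves a sub-description the original still satisfies.
(b) Entailed — 'push' is an activity; 'was pushing' entails that some pushing happened, so 'pushed' holds.
(c) Not entailed — the narrative places the examining before the wrapping, not after.
(d) Not entailed — Elif examined the milk, not the plate; the plate belongs to the wrapping event.
(e) Entailed — the narrative places the examining before the wrapping.

(a), (b), (e)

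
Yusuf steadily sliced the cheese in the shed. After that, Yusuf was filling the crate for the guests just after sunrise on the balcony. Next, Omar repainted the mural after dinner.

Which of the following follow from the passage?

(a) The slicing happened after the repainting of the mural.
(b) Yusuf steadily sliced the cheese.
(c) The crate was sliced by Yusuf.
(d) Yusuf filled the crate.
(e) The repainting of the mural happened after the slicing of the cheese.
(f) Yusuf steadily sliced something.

(b), (e), (f)

(a) Not entailed — the narrative places the slicing before the repainting, not after.
(b) Entailed — the original entails any weakening of itself; this just drops 'in the shed'.
(c) Not entailed — Yusuf sliced the cheese, not the crate; the crate belongs to the filling event.
(d) Not entailed — 'was filling' is progressive on an accomplishment; it does not entail the completed 'filled'.
(e) Entailed — the narrative places the slicing before the repainting.
(f) Entailed — every conjunct here is already in the original slicing event.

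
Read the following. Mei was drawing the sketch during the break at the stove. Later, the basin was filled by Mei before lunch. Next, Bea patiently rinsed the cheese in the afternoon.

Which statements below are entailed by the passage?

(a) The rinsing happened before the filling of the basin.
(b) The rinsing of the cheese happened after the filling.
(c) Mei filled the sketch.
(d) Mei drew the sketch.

(b)

(a) Not entailed — the narrative places the filling before the rinsing, not after.
(b) Entailed — the narrative places the filling before the rinsing.
(c) Not entailed — Mei filled the basin, not the sketch; the sketch belongs to the drawing event.
(d) Not entailed — 'was drawing' is progressive on an accomplishment; it does not entail the completed 'drew'.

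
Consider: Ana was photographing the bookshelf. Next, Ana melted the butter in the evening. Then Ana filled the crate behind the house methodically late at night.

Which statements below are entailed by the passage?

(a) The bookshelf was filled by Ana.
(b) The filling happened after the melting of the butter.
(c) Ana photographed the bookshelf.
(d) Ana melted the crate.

(b)

(a) Not entailed — Ana filled the crate, not the bookshelf; the bookshelf belongs to the photographing event.
(b) Entailed — the narrative places the melting before the filling.
(c) Not entailed — 'was photographing' is progressive on an accomplishment; it does not entail the completed 'photographed'.
(d) Not entailed — Ana melted the butter, not the crate; the crate belongs to the filling event.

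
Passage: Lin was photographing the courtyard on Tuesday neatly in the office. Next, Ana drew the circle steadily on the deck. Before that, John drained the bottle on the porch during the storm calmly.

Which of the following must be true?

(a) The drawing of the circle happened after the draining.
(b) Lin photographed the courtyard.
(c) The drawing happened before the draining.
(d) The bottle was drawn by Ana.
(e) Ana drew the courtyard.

(a) Entailed — the narrative places the draining before the drawing.
(b) Not entailed — 'was photographing' is progressive on an accomplishment; it does not entail the completed 'photographed'.
(c) Not entailed — the narrative places the draining before the drawing, not after.
(d) Not entailed — Ana drew the circle, not the bottle; the bottle belongs to the draining event.
(e) Not entailed — Ana drew the circle, not the courtyard; the courtyard belongs to the photographing event.

(a)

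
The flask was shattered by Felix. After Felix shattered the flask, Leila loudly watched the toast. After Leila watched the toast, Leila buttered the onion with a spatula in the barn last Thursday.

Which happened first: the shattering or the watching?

The connectives place the shattering before the watching.

the shattering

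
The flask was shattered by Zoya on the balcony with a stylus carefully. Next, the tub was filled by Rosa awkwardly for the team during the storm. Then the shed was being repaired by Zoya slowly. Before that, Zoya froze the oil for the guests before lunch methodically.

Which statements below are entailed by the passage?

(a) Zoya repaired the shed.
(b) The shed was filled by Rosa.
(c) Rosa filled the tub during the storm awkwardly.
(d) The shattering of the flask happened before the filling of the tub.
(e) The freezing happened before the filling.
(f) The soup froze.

(a) Not entailed — 'was repairing' is progressive on an accomplishment; it does not entail the completed 'repaired'.
(b) Not entailed — Rosa filled the tub, not the shed; the shed belongs to the repairing event.
(c) Entailed — this follows by dropping conjuncts from the filling event's description.
(d) Entailed — the narrative places the shattering before the filling.
(e) Not entailed — the narrative doesn't order the freezing relative to the filling.
(f) Not entailed — the oil is what froze, not the soup.

(c), (d)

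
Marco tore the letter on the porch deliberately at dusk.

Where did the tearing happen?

on the porch

'on the porch' marks the location of the tearing event.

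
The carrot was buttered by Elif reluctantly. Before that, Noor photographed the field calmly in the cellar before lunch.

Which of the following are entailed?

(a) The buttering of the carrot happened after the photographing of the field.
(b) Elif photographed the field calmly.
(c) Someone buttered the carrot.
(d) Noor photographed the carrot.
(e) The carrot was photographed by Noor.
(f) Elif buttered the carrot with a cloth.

(a), (c)

(a) Entailed — the narrative places the photographing before the buttering.
(b) Not entailed — the passage has Noor photographing the field, not Elif.
(c) Entailed — every conjunct here is already in the original buttering event.
(d) Not entailed — Noor photographed the field, not the carrot; the carrot belongs to the buttering event.
(e) Not entailed — Noor photographed the field, not the carrot; the carrot belongs to the buttering event.
(f) Not entailed — 'with a cloth' adds information not in the original event.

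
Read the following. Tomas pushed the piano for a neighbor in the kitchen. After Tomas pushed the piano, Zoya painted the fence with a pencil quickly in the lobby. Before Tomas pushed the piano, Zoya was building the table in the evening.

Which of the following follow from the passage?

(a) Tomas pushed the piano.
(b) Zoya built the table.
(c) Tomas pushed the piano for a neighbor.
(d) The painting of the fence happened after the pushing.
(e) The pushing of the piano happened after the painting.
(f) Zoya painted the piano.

(a) Entailed — every conjunct here is already in the original pushing event.
(b) Not entailed — 'was building' is progressive on an accomplishment; it does not entail the completed 'built'.
(c) Entailed — this follows by dropping conjuncts from the pushing event's description.
(d) Entailed — the narrative places the pushing before the painting.
(e) Not entailed — the narrative places the pushing before the painting, not after.
(f) Not entailed — Zoya painted the fence, not the piano; the piano belongs to the pushing event.

(a), (c), (d)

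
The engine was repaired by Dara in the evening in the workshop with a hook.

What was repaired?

the engine

'the engine' marks the patient of the repairing event.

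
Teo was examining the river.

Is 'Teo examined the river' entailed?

yes

'examine' is atelic; if Teo was examining the river, then Teo examined the river (for some time).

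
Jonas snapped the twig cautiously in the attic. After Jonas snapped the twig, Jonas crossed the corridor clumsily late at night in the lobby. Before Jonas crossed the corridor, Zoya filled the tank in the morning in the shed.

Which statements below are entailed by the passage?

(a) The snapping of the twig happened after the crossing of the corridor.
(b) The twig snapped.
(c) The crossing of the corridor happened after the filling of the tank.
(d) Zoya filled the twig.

(a) Not entailed — the narrative places the snapping before the crossing, not after.
(b) Entailed — 'Jonas snapped the twig' is causative; it entails the inchoative 'the twig snapped'.
(c) Entailed — the narrative places the filling before the crossing.
(d) Not entailed — Zoya filled the tank, not the twig; the twig belongs to the snapping event.

(b), (c)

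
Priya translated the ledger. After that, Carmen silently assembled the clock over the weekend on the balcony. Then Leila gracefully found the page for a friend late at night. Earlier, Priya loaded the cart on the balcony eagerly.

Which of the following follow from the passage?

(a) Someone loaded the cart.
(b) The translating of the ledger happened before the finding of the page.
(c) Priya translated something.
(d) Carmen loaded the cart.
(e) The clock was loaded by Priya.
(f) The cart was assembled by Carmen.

(a), (b), (c)

(a) Entailed — this follows by dropping conjuncts from the loading event's description.
(b) Entailed — the narrative places the translating before the finding.
(c) Entailed — every conjunct here is already in the original translating event.
(d) Not entailed — the passage has Priya loading the cart, not Carmen.
(e) Not entailed — Priya loaded the cart, not the clock; the clock belongs to the assembling event.
(f) Not entailed — Carmen assembled the clock, not the cart; the cart belongs to the loading event.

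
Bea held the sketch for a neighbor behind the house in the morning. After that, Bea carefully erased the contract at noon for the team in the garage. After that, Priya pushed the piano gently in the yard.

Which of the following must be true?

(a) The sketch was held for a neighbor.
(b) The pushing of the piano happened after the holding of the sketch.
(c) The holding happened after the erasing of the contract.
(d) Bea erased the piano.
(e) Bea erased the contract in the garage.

(a) Entailed — this follows by dropping conjuncts from the holding event's description.
(b) Entailed — the narrative places the holding before the pushing.
(c) Not entailed — the narrative places the holding before the erasing, not after.
(d) Not entailed — Bea erased the contract, not the piano; the piano belongs to the pushing event.
(e) Entailed — the original entails any weakening of itself; this just drops 'carefully', 'at noon', 'for the team'.

(a), (b), (e)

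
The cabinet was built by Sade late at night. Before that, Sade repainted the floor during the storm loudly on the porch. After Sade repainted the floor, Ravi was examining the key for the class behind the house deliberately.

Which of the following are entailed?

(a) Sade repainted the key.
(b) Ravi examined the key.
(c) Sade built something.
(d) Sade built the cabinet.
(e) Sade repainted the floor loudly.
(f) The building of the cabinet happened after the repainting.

(b), (c), (d), (e), (f)

(a) Not entailed — Sade repainted the floor, not the key; the key belongs to the examining event.
(b) Entailed — 'examine' is an activity; 'was examining' entails that some examining happened, so 'examined' holds.
(c) Entailed — this follows by dropping conjuncts from the building event's description.
(d) Entailed — dropping 'late at night' leaves a sub-description the original still satisfies.
(e) Entailed — dropping 'during the storm', 'on the porch' leaves a sub-description the original still satisfies.
(f) Entailed — the narrative places the repainting before the building.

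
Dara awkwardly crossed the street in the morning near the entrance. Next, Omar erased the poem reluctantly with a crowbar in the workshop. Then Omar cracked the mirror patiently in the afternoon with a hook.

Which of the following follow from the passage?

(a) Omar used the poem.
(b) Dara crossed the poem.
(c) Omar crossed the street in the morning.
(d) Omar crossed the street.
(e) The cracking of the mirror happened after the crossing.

(e)

(a) Not entailed — the poem is the patient, not an instrument — Omar used a crowbar.
(b) Not entailed — Dara crossed the street, not the poem; the poem belongs to the erasing event.
(c) Not entailed — the passage has Dara crossing the street, not Omar.
(d) Not entailed — the passage has Dara crossing the street, not Omar.
(e) Entailed — the narrative places the crossing before the cracking.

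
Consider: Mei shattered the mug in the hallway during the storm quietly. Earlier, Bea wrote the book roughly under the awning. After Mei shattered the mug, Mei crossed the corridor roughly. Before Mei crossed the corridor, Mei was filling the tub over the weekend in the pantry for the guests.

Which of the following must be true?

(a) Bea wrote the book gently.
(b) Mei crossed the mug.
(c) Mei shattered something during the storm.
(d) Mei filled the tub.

(a) Not entailed — 'gently' adds a manner not in (and inconsistent with) the original.
(b) Not entailed — Mei crossed the corridor, not the mug; the mug belongs to the shattering event.
(c) Entailed — this follows by dropping conjuncts from the shattering event's description.
(d) Not entailed — 'was filling' is progressive on an accomplishment; it does not entail the completed 'filled'.

(c)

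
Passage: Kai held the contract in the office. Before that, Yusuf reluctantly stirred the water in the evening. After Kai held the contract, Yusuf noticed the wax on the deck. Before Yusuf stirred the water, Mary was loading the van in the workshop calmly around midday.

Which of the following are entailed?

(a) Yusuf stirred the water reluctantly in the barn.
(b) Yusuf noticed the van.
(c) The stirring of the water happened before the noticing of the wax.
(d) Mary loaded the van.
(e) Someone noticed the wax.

(c), (e)

(a) Not entailed — 'in the barn' adds information not in the original event.
(b) Not entailed — Yusuf noticed the wax, not the van; the van belongs to the loading event.
(c) Entailed — the narrative places the stirring before the noticing.
(d) Not entailed — 'was loading' is progressive on an accomplishment; it does not entail the completed 'loaded'.
(e) Entailed — dropping 'on the deck' and generalizing the agent leaves a sub-description the original still satisfies.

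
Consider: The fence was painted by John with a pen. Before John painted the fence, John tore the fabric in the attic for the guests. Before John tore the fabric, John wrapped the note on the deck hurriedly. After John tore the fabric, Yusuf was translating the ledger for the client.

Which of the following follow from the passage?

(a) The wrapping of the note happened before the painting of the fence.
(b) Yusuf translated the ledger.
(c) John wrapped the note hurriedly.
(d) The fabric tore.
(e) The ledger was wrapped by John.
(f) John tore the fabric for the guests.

(a) Entailed — the narrative places the wrapping before the painting.
(b) Not entailed — 'was translating' is progressive on an accomplishment; it does not entail the completed 'translated'.
(c) Entailed — dropping 'on the deck' leaves a sub-description the original still satisfies.
(d) Entailed — 'John tore the fabric' is causative; it entails the inchoative 'the fabric tore'.
(e) Not entailed — John wrapped the note, not the ledger; the ledger belongs to the translating event.
(f) Entailed — every conjunct here is already in the original tearing event.

(a), (c), (d), (f)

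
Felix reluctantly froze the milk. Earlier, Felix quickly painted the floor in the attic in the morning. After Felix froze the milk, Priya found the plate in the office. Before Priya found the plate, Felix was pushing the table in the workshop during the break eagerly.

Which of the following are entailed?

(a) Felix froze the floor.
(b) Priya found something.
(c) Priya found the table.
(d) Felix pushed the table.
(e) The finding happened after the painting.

(b), (d), (e)

(a) Not entailed — Felix froze the milk, not the floor; the floor belongs to the painting event.
(b) Entailed — this follows by dropping conjuncts from the finding event's description.
(c) Not entailed — Priya found the plate, not the table; the table belongs to the pushing event.
(d) Entailed — 'push' is an activity; 'was pushing' entails that some pushing happened, so 'pushed' holds.
(e) Entailed — the narrative places the painting before the finding.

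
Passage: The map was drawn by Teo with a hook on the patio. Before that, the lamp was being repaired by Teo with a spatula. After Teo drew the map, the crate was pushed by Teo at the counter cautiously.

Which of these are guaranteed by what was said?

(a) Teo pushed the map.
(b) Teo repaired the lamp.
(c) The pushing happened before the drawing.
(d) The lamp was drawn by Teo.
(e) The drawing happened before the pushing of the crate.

(e)

(a) Not entailed — Teo pushed the crate, not the map; the map belongs to the drawing event.
(b) Not entailed — 'was repairing' is progressive on an accomplishment; it does not entail the completed 'repaired'.
(c) Not entailed — the narrative places the drawing before the pushing, not after.
(d) Not entailed — Teo drew the map, not the lamp; the lamp belongs to the repairing event.
(e) Entailed — the narrative places the drawing before the pushing.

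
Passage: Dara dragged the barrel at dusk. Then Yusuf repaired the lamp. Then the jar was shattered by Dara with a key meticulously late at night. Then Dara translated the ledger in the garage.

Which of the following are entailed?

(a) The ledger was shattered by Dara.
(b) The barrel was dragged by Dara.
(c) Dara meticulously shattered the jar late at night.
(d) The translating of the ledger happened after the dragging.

(a) Not entailed — Dara shattered the jar, not the ledger; the ledger belongs to the translating event.
(b) Entailed — every conjunct here is already in the original dragging event.
(c) Entailed — every conjunct here is already in the original shattering event.
(d) Entailed — the narrative places the dragging before the translating.

(b), (c), (d)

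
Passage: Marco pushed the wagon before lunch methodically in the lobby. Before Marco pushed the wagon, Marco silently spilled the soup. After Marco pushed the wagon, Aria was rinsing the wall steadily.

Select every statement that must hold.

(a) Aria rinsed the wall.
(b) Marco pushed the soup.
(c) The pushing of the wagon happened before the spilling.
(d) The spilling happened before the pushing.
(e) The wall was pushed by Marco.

(a), (d)

(a) Entailed — 'rinse' is an activity; 'was rinsing' entails that some rinsing happened, so 'rinsed' holds.
(b) Not entailed — Marco pushed the wagon, not the soup; the soup belongs to the spilling event.
(c) Not entailed — the narrative places the spilling before the pushing, not after.
(d) Entailed — the narrative places the spilling before the pushing.
(e) Not entailed — Marco pushed the wagon, not the wall; the wall belongs to the rinsing event.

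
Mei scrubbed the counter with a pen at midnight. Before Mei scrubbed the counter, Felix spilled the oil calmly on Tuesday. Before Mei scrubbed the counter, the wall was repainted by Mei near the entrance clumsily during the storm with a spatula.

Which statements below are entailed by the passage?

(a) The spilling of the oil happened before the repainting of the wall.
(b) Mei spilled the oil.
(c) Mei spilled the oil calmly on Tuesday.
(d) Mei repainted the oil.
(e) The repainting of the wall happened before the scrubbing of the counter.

(a) Not entailed — the narrative doesn't order the spilling relative to the repainting.
(b) Not entailed — the passage has Felix spilling the oil, not Mei.
(c) Not entailed — the passage has Felix spilling the oil, not Mei.
(d) Not entailed — Mei repainted the wall, not the oil; the oil belongs to the spilling event.
(e) Entailed — the narrative places the repainting before the scrubbing.

(e)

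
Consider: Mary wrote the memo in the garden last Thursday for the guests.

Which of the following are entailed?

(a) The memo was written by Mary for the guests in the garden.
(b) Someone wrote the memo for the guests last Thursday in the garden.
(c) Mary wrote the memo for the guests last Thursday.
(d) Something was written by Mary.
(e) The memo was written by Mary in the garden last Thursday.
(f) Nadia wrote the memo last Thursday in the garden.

(a), (b), (c), (d), (e)

(a) Entailed — the original entails any weakening of itself; this just drops 'last Thursday'.
(b) Entailed — this follows by dropping conjuncts from the writing event's description.
(c) Entailed — the original entails any weakening of itself; this just drops 'in the garden'.
(d) Entailed — the original entails any weakening of itself; this just drops 'for the guests', 'in the garden', 'last Thursday' and generalizes the patient.
(e) Entailed — the original entails any weakening of itself; this just drops 'for the guests'.
(f) Not entailed — the passage has Mary writing the memo, not Nadia.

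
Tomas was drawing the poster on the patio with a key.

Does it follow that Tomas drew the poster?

'was drawing' is progressive; for an accomplishment like 'draw the poster', it doesn't entail completion.

no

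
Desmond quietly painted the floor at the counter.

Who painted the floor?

'Desmond' marks the agent of the painting event.

Desmond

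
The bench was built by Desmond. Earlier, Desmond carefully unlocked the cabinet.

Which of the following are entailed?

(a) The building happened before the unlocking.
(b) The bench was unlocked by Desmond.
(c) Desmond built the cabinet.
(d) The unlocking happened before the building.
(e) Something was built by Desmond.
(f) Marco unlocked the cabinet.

(d), (e)

(a) Not entailed — the narrative places the unlocking before the building, not after.
(b) Not entailed — Desmond unlocked the cabinet, not the bench; the bench belongs to the building event.
(c) Not entailed — Desmond built the bench, not the cabinet; the cabinet belongs to the unlocking event.
(d) Entailed — the narrative places the unlocking before the building.
(e) Entailed — this follows by dropping conjuncts from the building event's description.
(f) Not entailed — the passage has Desmond unlocking the cabinet, not Marco.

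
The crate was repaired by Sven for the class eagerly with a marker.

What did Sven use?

a marker

'with a marker' marks the instrument of the repairing event.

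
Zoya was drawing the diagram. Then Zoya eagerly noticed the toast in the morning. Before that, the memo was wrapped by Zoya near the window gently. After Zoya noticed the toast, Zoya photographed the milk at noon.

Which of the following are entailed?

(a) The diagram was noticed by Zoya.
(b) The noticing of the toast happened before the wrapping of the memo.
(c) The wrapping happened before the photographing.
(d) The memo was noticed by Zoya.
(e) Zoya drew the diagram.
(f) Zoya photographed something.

(a) Not entailed — Zoya noticed the toast, not the diagram; the diagram belongs to the drawing event.
(b) Not entailed — the narrative places the wrapping before the noticing, not after.
(c) Entailed — the narrative places the wrapping before the photographing.
(d) Not entailed — Zoya noticed the toast, not the memo; the memo belongs to the wrapping event.
(e) Not entailed — 'was drawing' is progressive on an accomplishment; it does not entail the completed 'drew'.
(f) Entailed — every conjunct here is already in the original photographing event.

(c), (f)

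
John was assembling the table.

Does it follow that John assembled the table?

'was assembling' is progressive; for an accomplishment like 'assemble the table', it doesn't entail completion.

no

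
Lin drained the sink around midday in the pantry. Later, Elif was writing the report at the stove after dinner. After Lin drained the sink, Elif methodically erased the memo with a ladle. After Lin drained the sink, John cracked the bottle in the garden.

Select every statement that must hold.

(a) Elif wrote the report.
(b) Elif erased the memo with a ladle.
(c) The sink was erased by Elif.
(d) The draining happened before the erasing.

(a) Not entailed — 'was writing' is progressive on an accomplishment; it does not entail the completed 'wrote'.
(b) Entailed — the original entails any weakening of itself; this just drops 'methodically'.
(c) Not entailed — Elif erased the memo, not the sink; the sink belongs to the draining event.
(d) Entailed — the narrative places the draining before the erasing.

(b), (d)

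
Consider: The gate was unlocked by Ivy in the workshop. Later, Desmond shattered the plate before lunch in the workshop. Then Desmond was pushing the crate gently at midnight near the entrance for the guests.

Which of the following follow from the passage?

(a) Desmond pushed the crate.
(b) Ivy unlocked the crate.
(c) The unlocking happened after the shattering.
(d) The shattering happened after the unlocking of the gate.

(a) Entailed — 'push' is an activity; 'was pushing' entails that some pushing happened, so 'pushed' holds.
(b) Not entailed — Ivy unlocked the gate, not the crate; the crate belongs to the pushing event.
(c) Not entailed — the narrative places the unlocking before the shattering, not after.
(d) Entailed — the narrative places the unlocking before the shattering.

(a), (d)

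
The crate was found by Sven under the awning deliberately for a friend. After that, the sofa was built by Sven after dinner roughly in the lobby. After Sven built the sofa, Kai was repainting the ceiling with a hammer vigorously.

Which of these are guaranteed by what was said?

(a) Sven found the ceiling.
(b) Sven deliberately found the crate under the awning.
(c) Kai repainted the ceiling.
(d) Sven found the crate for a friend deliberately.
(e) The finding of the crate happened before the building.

(b), (d), (e)

(a) Not entailed — Sven found the crate, not the ceiling; the ceiling belongs to the repainting event.
(b) Entailed — dropping 'for a friend' leaves a sub-description the original still satisfies.
(c) Not entailed — 'was repainting' is progressive on an accomplishment; it does not entail the completed 'repainted'.
(d) Entailed — dropping 'under the awning' leaves a sub-description the original still satisfies.
(e) Entailed — the narrative places the finding before the building.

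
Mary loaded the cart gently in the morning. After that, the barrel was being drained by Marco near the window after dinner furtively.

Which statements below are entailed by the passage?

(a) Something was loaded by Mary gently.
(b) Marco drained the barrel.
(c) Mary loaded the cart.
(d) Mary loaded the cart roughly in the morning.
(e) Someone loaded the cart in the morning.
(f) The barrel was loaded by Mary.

(a), (c), (e)

(a) Entailed — the original entails any weakening of itself; this just drops 'in the morning' and generalizes the patient.
(b) Not entailed — 'was draining' is progressive on an accomplishment; it does not entail the completed 'drained'.
(c) Entailed — every conjunct here is already in the original loading event.
(d) Not entailed — 'roughly' adds a manner not in (and inconsistent with) the original.
(e) Entailed — this follows by dropping conjuncts from the loading event's description.
(f) Not entailed — Mary loaded the cart, not the barrel; the barrel belongs to the draining event.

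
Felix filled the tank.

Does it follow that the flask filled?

Nothing is said about any flask; only the tank is affected.

no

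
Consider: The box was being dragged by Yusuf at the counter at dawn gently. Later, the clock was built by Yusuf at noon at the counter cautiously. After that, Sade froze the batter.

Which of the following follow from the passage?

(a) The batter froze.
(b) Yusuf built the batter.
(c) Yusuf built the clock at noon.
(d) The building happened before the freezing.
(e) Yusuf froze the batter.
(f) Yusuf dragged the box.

(a) Entailed — 'Sade froze the batter' is causative; it entails the inchoative 'the batter froze'.
(b) Not entailed — Yusuf built the clock, not the batter; the batter belongs to the freezing event.
(c) Entailed — this follows by dropping conjuncts from the building event's description.
(d) Entailed — the narrative places the building before the freezing.
(e) Not entailed — the passage has Sade freezing the batter, not Yusuf.
(f) Entailed — 'drag' is an activity; 'was dragging' entails that some dragging happened, so 'dragged' holds.

(a), (c), (d), (f)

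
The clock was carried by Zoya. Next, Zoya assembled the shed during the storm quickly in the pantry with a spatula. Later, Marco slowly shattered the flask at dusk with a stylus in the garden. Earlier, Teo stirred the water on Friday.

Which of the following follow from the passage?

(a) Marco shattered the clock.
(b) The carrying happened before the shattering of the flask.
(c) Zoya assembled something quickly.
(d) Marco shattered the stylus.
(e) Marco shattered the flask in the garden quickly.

(a) Not entailed — Marco shattered the flask, not the clock; the clock belongs to the carrying event.
(b) Entailed — the narrative places the carrying before the shattering.
(c) Entailed — the original entails any weakening of itself; this just drops 'with a spatula', 'during the storm', 'in the pantry' and generalizes the patient.
(d) Not entailed — the stylus is the instrument, not what was shattered.
(e) Not entailed — 'quickly' adds a manner not in (and inconsistent with) the original.

(b), (c)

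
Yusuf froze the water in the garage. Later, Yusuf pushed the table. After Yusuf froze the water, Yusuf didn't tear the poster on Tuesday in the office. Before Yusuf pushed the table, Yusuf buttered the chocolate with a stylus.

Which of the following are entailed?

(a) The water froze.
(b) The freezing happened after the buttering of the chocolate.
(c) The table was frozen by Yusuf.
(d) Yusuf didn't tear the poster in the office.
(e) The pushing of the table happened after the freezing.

(a), (e)

(a) Entailed — 'Yusuf froze the water' is causative; it entails the inchoative 'the water froze'.
(b) Not entailed — the narrative doesn't order the buttering relative to the freezing.
(c) Not entailed — Yusuf froze the water, not the table; the table belongs to the pushing event.
(d) Not entailed — dropping 'on Tuesday' under negation is not valid — the original leaves open that Yusuf tore the poster some other way.
(e) Entailed — the narrative places the freezing before the pushing.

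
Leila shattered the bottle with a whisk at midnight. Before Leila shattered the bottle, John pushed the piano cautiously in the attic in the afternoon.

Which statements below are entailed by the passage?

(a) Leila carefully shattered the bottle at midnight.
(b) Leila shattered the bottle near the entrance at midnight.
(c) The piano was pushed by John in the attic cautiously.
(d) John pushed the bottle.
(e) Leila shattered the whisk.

(a) Not entailed — 'carefully' adds information not in the original event.
(b) Not entailed — 'near the entrance' adds information not in the original event.
(c) Entailed — every conjunct here is already in the original pushing event.
(d) Not entailed — John pushed the piano, not the bottle; the bottle belongs to the shattering event.
(e) Not entailed — the whisk is the instrument, not what was shattered.

(c)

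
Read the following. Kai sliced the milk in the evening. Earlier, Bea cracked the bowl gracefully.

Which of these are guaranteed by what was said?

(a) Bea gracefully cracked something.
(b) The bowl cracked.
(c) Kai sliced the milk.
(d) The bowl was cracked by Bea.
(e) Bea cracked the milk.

(a), (b), (c), (d)

(a) Entailed — this follows by dropping conjuncts from the cracking event's description.
(b) Entailed — 'Bea cracked the bowl' is causative; it entails the inchoative 'the bowl cracked'.
(c) Entailed — dropping 'in the evening' leaves a sub-description the original still satisfies.
(d) Entailed — every conjunct here is already in the original cracking event.
(e) Not entailed — Bea cracked the bowl, not the milk; the milk belongs to the slicing event.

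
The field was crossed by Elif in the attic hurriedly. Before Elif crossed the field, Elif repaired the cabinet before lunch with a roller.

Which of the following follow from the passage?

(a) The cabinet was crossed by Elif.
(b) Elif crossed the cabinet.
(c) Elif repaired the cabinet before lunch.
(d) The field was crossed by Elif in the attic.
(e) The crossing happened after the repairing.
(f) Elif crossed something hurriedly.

(c), (d), (e), (f)

(a) Not entailed — Elif crossed the field, not the cabinet; the cabinet belongs to the repairing event.
(b) Not entailed — Elif crossed the field, not the cabinet; the cabinet belongs to the repairing event.
(c) Entailed — this follows by dropping conjuncts from the repairing event's description.
(d) Entailed — this follows by dropping conjuncts from the crossing event's description.
(e) Entailed — the narrative places the repairing before the crossing.
(f) Entailed — every conjunct here is already in the original crossing event.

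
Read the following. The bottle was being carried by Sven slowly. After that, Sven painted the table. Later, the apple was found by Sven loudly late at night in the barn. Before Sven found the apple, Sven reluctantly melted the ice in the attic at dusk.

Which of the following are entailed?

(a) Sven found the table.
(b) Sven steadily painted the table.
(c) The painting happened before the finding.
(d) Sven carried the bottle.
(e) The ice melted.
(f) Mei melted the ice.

(a) Not entailed — Sven found the apple, not the table; the table belongs to the painting event.
(b) Not entailed — 'steadily' adds information not in the original event.
(c) Entailed — the narrative places the painting before the finding.
(d) Entailed — 'carry' is an activity; 'was carrying' entails that some carrying happened, so 'carried' holds.
(e) Entailed — 'Sven melted the ice' is causative; it entails the inchoative 'the ice melted'.
(f) Not entailed — the passage has Sven melting the ice, not Mei.

(c), (d), (e)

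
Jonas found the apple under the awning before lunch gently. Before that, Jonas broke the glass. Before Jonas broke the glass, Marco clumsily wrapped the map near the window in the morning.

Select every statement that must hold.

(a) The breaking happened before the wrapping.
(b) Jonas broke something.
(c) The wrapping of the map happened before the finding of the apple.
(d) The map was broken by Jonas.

(b), (c)

(a) Not entailed — the narrative places the wrapping before the breaking, not after.
(b) Entailed — generalizing the patient leaves a sub-description the original still satisfies.
(c) Entailed — the narrative places the wrapping before the finding.
(d) Not entailed — Jonas broke the glass, not the map; the map belongs to the wrapping event.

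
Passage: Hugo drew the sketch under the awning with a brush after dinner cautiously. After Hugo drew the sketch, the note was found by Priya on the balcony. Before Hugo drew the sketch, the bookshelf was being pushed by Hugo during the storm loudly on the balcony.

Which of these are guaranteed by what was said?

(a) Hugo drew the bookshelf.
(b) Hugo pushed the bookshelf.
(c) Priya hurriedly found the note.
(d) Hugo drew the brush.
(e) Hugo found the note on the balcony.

(b)

(a) Not entailed — Hugo drew the sketch, not the bookshelf; the bookshelf belongs to the pushing event.
(b) Entailed — 'push' is an activity; 'was pushing' entails that some pushing happened, so 'pushed' holds.
(c) Not entailed — 'hurriedly' adds information not in the original event.
(d) Not entailed — the brush is the instrument, not what was drawn.
(e) Not entailed — the passage has Priya finding the note, not Hugo.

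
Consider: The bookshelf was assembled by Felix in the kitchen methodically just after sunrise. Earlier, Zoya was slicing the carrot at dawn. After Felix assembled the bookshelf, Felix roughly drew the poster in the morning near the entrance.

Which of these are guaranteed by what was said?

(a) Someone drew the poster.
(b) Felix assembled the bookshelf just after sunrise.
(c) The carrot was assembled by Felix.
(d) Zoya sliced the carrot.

(a), (b)

(a) Entailed — dropping 'near the entrance', 'in the morning', 'roughly' and generalizing the agent leaves a sub-description the original still satisfies.
(b) Entailed — the original entails any weakening of itself; this just drops 'methodically', 'in the kitchen'.
(c) Not entailed — Felix assembled the bookshelf, not the carrot; the carrot belongs to the slicing event.
(d) Not entailed — 'was slicing' is progressive on an accomplishment; it does not entail the completed 'sliced'.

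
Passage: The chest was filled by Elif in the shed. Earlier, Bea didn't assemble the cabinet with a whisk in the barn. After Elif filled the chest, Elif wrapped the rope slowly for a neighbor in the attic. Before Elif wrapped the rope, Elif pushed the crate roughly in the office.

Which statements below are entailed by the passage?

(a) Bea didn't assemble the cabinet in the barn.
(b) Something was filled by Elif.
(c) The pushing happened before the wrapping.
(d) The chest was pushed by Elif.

(b), (c)

(a) Not entailed — dropping 'with a whisk' under negation is not valid — the original leaves open that Bea assembled the cabinet some other way.
(b) Entailed — every conjunct here is already in the original filling event.
(c) Entailed — the narrative places the pushing before the wrapping.
(d) Not entailed — Elif pushed the crate, not the chest; the chest belongs to the filling event.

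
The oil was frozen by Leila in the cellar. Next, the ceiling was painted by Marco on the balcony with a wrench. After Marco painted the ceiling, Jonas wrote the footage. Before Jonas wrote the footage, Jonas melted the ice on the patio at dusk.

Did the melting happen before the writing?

yes

The narrative orders the melting before the writing.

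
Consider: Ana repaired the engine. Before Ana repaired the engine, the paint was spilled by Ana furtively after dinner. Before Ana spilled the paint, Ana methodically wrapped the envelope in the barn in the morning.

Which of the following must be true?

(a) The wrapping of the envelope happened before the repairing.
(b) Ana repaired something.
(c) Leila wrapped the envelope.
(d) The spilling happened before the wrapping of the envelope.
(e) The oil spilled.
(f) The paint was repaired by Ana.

(a) Entailed — the narrative places the wrapping before the repairing.
(b) Entailed — the original entails any weakening of itself; this just generalizes the patient.
(c) Not entailed — the passage has Ana wrapping the envelope, not Leila.
(d) Not entailed — the narrative places the wrapping before the spilling, not after.
(e) Not entailed — the paint is what spilled, not the oil.
(f) Not entailed — Ana repaired the engine, not the paint; the paint belongs to the spilling event.

(a), (b)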